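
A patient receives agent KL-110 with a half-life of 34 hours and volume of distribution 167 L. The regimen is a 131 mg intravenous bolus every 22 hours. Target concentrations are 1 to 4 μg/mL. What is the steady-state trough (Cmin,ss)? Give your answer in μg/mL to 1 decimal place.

1.4 μg/mL

τ/t½ = 22/34 ≈ 0.64706, so fraction remaining f = (1/2)^(22/34) ≈ 0.6386.
At steady state, accumulation factor R = 1/(1 − e^(−kτ)) ≈ 2.7670.
Each bolus raises the concentration by D/Vd = 131/167 ≈ 0.784 μg/mL.
Steady-state peak Cmax,ss = C₀·R ≈ 0.784 × 2.7670 ≈ 2.169 μg/mL.
Steady-state trough Cmin,ss = Cmax,ss·f ≈ 2.169 × 0.6386 ≈ 1.385 μg/mL.
Trough 1.4 μg/mL vs MEC 1 μg/mL: adequate.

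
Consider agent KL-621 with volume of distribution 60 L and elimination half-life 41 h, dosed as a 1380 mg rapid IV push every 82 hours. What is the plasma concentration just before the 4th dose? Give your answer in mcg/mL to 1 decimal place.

f = (1/2)^(τ/t½) = (1/2)^(82/41) ≈ 0.2500.
C₀ = D/Vd = 1380/60 ≈ 23.000 mcg/mL.
Before the 4th dose, 3 doses have been given. Superposition: Cmin = C₀·(f + f² + … + f^3).
≈ 23.000 × (0.2500 + 0.0625 + 0.0156) ≈ 23.000 × 0.3281 ≈ 7.546 mcg/mL.

7.5 mcg/mL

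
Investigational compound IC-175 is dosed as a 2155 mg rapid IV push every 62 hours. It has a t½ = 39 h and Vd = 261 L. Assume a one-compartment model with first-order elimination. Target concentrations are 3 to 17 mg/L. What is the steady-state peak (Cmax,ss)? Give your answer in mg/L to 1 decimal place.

12.4 mg/L

τ/t½ = 62/39 ≈ 1.5897, so fraction remaining f = (1/2)^(62/39) ≈ 0.3322.
Accumulation ratio R = 1/(1 − f) ≈ 1/0.6678 ≈ 1.4975.
Each bolus raises the concentration by D/Vd = 2155/261 ≈ 8.257 mg/L.
Cmax,ss = C₀/(1 − f) ≈ 8.257/0.6678 ≈ 12.364 mg/L.
Peak 12.4 mg/L vs MTC 17 mg/L: below toxic threshold.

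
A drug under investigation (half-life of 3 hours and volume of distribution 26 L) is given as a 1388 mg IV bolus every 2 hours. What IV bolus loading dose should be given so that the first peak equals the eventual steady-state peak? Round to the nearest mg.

f = (1/2)^(2/3) ≈ 0.629961; accumulation ratio R = 1/(1−f) ≈ 2.70242.
Loading dose to hit Cmax,ss on first dose: D_load = D_maint·R ≈ 1388 × 2.70242 ≈ 3750.96 mg.

3751 mg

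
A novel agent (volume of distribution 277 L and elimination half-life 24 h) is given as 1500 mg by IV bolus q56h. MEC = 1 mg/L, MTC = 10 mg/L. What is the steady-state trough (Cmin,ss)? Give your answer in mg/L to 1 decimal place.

k = ln2/t½ = ln2/24 ≈ 0.028881 h⁻¹; fraction remaining f = e^(−kτ) = e^(−0.028881×56) ≈ 0.1984.
At steady state, accumulation factor R = 1/(1 − e^(−kτ)) ≈ 1.2475.
Single-dose peak C₀ = D/Vd = 1500/277 ≈ 5.415 mg/L.
Cmax,ss = C₀/(1 − f) ≈ 5.415/0.8016 ≈ 6.755 mg/L.
Steady-state trough Cmin,ss = Cmax,ss·f ≈ 6.755 × 0.1984 ≈ 1.340 mg/L.
Trough 1.3 mg/L vs MEC 1 mg/L: adequate.

1.3 mg/L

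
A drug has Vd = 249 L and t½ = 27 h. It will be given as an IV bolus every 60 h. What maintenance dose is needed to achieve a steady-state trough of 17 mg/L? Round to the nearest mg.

τ/t½ = 60/27 ≈ 2.2222, so f = (1/2)^(60/27) ≈ 0.214311.
Cmin,ss = (D/Vd)·f/(1−f), so D = Cmin,ss·Vd·(1−f)/f.
D = 17 × 249 × (1−f)/f ≈ 17 × 249 × 3.66612 ≈ 15518.69 mg.

15519 mg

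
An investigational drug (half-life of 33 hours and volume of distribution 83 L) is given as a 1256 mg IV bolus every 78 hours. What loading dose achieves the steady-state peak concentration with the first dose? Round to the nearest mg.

f = (1/2)^(78/33) ≈ 0.194301; accumulation ratio R = 1/(1−f) ≈ 1.24116.
Loading dose to hit Cmax,ss on first dose: D_load = D_maint·R ≈ 1256 × 1.24116 ≈ 1558.90 mg.

1559 mg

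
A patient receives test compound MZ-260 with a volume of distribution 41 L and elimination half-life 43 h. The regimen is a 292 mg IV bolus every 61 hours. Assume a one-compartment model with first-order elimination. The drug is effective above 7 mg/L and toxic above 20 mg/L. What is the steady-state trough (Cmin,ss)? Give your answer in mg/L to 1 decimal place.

Over one 61-h interval, 61/43 ≈ 1.4186 half-lives elapse, leaving f ≈ 0.3741 of each dose.
Accumulation ratio R = 1/(1 − f) ≈ 1/0.6259 ≈ 1.5977.
Each bolus raises the concentration by D/Vd = 292/41 ≈ 7.122 mg/L.
Cmax,ss = C₀/(1 − f) ≈ 7.122/0.6259 ≈ 11.379 mg/L.
Steady-state trough Cmin,ss = Cmax,ss·f ≈ 11.379 × 0.3741 ≈ 4.257 mg/L.
Trough 4.3 mg/L vs MEC 7 mg/L: subtherapeutic.

4.3 mg/L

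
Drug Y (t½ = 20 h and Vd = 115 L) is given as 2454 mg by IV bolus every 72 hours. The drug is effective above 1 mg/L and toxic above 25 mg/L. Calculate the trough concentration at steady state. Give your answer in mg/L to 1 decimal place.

τ/t½ = 72/20 ≈ 3.6, so fraction remaining f = (1/2)^(72/20) ≈ 0.0825.
Each bolus raises the concentration by D/Vd = 2454/115 ≈ 21.339 mg/L.
Steady-state trough Cmin,ss = C₀·f/(1−f) ≈ 21.339 × 0.0825/0.9175 ≈ 1.919 mg/L.
Trough 1.9 mg/L vs MEC 1 mg/L: adequate.

1.9 mg/L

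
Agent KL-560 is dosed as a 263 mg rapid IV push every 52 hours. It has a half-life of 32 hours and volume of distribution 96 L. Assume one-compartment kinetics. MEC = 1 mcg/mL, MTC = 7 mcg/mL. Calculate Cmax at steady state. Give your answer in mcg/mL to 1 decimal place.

τ/t½ = 52/32 ≈ 1.625, so fraction remaining f = (1/2)^(52/32) ≈ 0.3242.
Accumulation ratio R = 1/(1 − f) ≈ 1/0.6758 ≈ 1.4797.
Each bolus raises the concentration by D/Vd = 263/96 ≈ 2.740 mcg/mL.
Steady-state peak Cmax,ss = C₀·R ≈ 2.740 × 1.4797 ≈ 4.054 mcg/mL.
Peak 4.1 mcg/mL vs MTC 7 mcg/mL: below toxic threshold.

4.1 mcg/mL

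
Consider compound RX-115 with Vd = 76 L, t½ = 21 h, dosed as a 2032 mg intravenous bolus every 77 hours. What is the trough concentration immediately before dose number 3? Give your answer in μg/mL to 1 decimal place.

f = (1/2)^(τ/t½) = (1/2)^(77/21) ≈ 0.0787.
C₀ = D/Vd = 2032/76 ≈ 26.737 μg/mL.
Before the 3rd dose, 2 doses have been given. Superposition: Cmin = C₀·(f + f²).
≈ 26.737 × (0.0787 + 0.0062) ≈ 26.737 × 0.0849 ≈ 2.270 μg/mL.

2.3 μg/mL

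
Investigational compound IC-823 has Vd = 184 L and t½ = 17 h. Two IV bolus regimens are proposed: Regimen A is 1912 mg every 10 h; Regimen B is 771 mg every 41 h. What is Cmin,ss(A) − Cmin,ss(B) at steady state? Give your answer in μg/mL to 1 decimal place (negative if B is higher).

Regimen A: f = (1/2)^(10/17) ≈ 0.6652; Cmin,ss = (1912/184)·f/(1−f) ≈ 20.646 μg/mL.
Regimen B: f = (1/2)^(41/17) ≈ 0.1879; Cmin,ss = (771/184)·f/(1−f) ≈ 0.970 μg/mL.
Difference ≈ 20.646 − 0.970 ≈ 19.676 μg/mL.

19.7 μg/mL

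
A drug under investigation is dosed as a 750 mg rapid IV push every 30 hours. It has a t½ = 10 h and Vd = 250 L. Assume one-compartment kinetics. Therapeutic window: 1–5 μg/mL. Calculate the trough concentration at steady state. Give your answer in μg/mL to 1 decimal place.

The dosing interval is 3 half-lives, so f = 2^(−3) = 0.125.
At steady state, R = 1/(1 − 0.125) = 8/7.
Single-dose peak C₀ = D/Vd = 750/250 = 3 μg/mL.
Steady-state peak Cmax,ss = C₀·R = 3 × 8/7 ≈ 3.429 μg/mL.
Steady-state trough Cmin,ss = Cmax,ss·f ≈ 3.429 × 0.125 ≈ 0.429 μg/mL.
Trough 0.4 μg/mL vs MEC 1 μg/mL: subtherapeutic.

0.4 μg/mL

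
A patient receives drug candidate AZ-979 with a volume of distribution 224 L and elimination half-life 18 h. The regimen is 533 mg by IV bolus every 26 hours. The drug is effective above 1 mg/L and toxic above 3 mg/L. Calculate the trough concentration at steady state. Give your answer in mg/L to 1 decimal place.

Over one 26-h interval, 26/18 ≈ 1.4444 half-lives elapse, leaving f ≈ 0.3674 of each dose.
At steady state, accumulation factor R = 1/(1 − e^(−kτ)) ≈ 1.5808.
Each bolus raises the concentration by D/Vd = 533/224 ≈ 2.379 mg/L.
Cmax,ss = C₀/(1 − f) ≈ 2.379/0.6326 ≈ 3.761 mg/L.
Steady-state trough Cmin,ss = Cmax,ss·f ≈ 3.761 × 0.3674 ≈ 1.382 mg/L.
Trough 1.4 mg/L vs MEC 1 mg/L: adequate.

1.4 mg/L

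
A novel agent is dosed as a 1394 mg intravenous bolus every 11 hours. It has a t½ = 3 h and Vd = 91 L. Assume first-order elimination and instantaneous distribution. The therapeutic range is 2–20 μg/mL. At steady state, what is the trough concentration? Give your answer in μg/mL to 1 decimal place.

1.3 μg/mL

k = ln2/t½ = ln2/3 ≈ 0.231049 h⁻¹; fraction remaining f = e^(−kτ) = e^(−0.231049×11) ≈ 0.0787.
At steady state, accumulation factor R = 1/(1 − e^(−kτ)) ≈ 1.0854.
Each bolus raises the concentration by D/Vd = 1394/91 ≈ 15.319 μg/mL.
Cmax,ss = C₀/(1 − f) ≈ 15.319/0.9213 ≈ 16.628 μg/mL.
Steady-state trough Cmin,ss = Cmax,ss·f ≈ 16.628 × 0.0787 ≈ 1.309 μg/mL.
Trough 1.3 μg/mL vs MEC 2 μg/mL: subtherapeutic.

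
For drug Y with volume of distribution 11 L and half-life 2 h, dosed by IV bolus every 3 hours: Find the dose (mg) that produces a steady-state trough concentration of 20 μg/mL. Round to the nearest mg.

402 mg

τ/t½ = 3/2 ≈ 1.5, so f = (1/2)^(3/2) ≈ 0.353553.
Cmin,ss = (D/Vd)·f/(1−f), so D = Cmin,ss·Vd·(1−f)/f.
D = 20 × 11 × (1−f)/f ≈ 20 × 11 × 1.82843 ≈ 402.25 mg.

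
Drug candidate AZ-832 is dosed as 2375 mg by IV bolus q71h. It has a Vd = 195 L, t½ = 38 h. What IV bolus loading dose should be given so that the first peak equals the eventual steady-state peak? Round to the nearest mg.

3271 mg

f = (1/2)^(71/38) ≈ 0.273873; accumulation ratio R = 1/(1−f) ≈ 1.37717.
Loading dose to hit Cmax,ss on first dose: D_load = D_maint·R ≈ 2375 × 1.37717 ≈ 3270.78 mg.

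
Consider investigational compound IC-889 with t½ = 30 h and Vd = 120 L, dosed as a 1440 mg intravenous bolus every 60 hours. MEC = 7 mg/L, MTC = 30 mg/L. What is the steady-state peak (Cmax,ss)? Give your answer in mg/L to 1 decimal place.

τ = 60 h = 2 half-lives, so f = (1/2)^2 = 0.25.
At steady state, R = 1/(1 − 0.25) = 4/3.
Single-dose peak C₀ = D/Vd = 1440/120 = 12 mg/L.
Steady-state peak Cmax,ss = C₀·R = 12 × 4/3 ≈ 16.000 mg/L.
Peak 16.0 mg/L vs MTC 30 mg/L: below toxic threshold.

16.0 mg/L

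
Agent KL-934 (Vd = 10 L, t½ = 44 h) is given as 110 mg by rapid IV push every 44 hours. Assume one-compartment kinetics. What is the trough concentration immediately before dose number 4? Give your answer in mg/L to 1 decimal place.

f = (1/2)^(τ/t½) = (1/2)^(44/44) ≈ 0.5000.
C₀ = D/Vd = 110/10 ≈ 11.000 mg/L.
Before the 4th dose, 3 doses have been given. Superposition: Cmin = C₀·(f + f² + … + f^3).
≈ 11.000 × (0.5000 + 0.2500 + 0.1250) ≈ 11.000 × 0.8750 ≈ 9.625 mg/L.

9.6 mg/L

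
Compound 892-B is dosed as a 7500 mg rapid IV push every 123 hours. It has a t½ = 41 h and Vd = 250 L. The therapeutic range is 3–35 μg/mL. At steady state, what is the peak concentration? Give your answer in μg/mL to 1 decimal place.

τ = 123 h = 3 half-lives, so f = (1/2)^3 = 0.125.
Accumulation ratio R = 1/(1 − f) = 1/0.875 = 8/7.
Single-dose peak C₀ = D/Vd = 7500/250 = 30 μg/mL.
Steady-state peak Cmax,ss = C₀·R = 30 × 8/7 ≈ 34.286 μg/mL.
Peak 34.3 μg/mL vs MTC 35 μg/mL: below toxic threshold.

34.3 μg/mL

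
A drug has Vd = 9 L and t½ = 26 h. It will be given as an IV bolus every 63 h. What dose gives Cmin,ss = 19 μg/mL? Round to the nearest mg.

746 mg

τ/t½ = 63/26 ≈ 2.4231, so f = (1/2)^(63/26) ≈ 0.186458.
Cmin,ss = (D/Vd)·f/(1−f), so D = Cmin,ss·Vd·(1−f)/f.
D = 19 × 9 × (1−f)/f ≈ 19 × 9 × 4.36314 ≈ 746.10 mg.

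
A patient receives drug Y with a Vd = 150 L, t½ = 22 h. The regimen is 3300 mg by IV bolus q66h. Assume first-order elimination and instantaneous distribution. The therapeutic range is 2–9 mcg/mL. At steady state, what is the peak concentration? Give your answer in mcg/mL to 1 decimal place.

25.1 mcg/mL

τ = 66 h = 3 half-lives, so f = (1/2)^3 = 0.125.
Accumulation ratio R = 1/(1 − f) = 1/0.875 = 8/7.
Single-dose peak C₀ = D/Vd = 3300/150 = 22 mcg/mL.
Steady-state peak Cmax,ss = C₀·R = 22 × 8/7 ≈ 25.143 mcg/mL.
Peak 25.1 mcg/mL vs MTC 9 mcg/mL: exceeds toxic threshold.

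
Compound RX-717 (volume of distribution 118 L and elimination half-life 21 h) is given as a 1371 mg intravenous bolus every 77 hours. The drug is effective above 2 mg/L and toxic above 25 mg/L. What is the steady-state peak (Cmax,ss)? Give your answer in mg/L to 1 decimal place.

12.6 mg/L

Over one 77-h interval, 77/21 ≈ 3.6667 half-lives elapse, leaving f ≈ 0.0787 of each dose.
Accumulation ratio R = 1/(1 − f) ≈ 1/0.9213 ≈ 1.0854.
Single-dose peak C₀ = D/Vd = 1371/118 ≈ 11.619 mg/L.
Cmax,ss = C₀/(1 − f) ≈ 11.619/0.9213 ≈ 12.612 mg/L.
Peak 12.6 mg/L vs MTC 25 mg/L: below toxic threshold.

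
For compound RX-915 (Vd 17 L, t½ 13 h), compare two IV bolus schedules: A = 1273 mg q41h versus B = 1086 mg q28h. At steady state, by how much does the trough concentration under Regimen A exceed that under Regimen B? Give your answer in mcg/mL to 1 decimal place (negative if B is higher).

-9.0 mcg/mL

Regimen A: f = (1/2)^(41/13) ≈ 0.1124; Cmin,ss = (1273/17)·f/(1−f) ≈ 9.483 mcg/mL.
Regimen B: f = (1/2)^(28/13) ≈ 0.2247; Cmin,ss = (1086/17)·f/(1−f) ≈ 18.515 mcg/mL.
Difference ≈ 9.483 − 18.515 ≈ -9.032 mcg/mL.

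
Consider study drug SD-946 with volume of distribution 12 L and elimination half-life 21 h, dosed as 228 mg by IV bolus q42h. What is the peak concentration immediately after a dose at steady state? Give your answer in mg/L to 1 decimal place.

The dosing interval is 2 half-lives, so f = 2^(−2) = 0.25.
Accumulation ratio R = 1/(1 − f) = 1/0.75 = 4/3.
Single-dose peak C₀ = D/Vd = 228/12 = 19 mg/L.
Steady-state peak Cmax,ss = C₀·R = 19 × 4/3 ≈ 25.333 mg/L.

25.3 mg/L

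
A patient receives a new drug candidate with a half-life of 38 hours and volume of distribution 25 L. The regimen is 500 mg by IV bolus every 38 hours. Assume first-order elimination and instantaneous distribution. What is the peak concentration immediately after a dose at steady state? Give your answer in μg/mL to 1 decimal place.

40.0 μg/mL

τ = 38 h = 1 half-life, so f = (1/2)^1 = 0.5.
Accumulation ratio R = 1/(1 − f) = 1/0.5 = 2/1.
Single-dose peak C₀ = D/Vd = 500/25 = 20 μg/mL.
Steady-state peak Cmax,ss = C₀·R = 20 × 2/1 ≈ 40.000 μg/mL.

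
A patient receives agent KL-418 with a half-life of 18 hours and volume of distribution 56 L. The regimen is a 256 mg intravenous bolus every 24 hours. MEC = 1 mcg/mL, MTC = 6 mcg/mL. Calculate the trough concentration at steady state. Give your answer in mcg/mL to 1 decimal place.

3.0 mcg/mL

τ/t½ = 24/18 ≈ 1.3333, so fraction remaining f = (1/2)^(24/18) ≈ 0.3969.
At steady state, accumulation factor R = 1/(1 − e^(−kτ)) ≈ 1.6581.
Single-dose peak C₀ = D/Vd = 256/56 ≈ 4.571 mcg/mL.
Cmax,ss = C₀/(1 − f) ≈ 4.571/0.6031 ≈ 7.579 mcg/mL.
One interval later, Cmin,ss = Cmax,ss·e^(−kτ) ≈ 7.579 × 0.3969 ≈ 3.008 mcg/mL.
Trough 3.0 mcg/mL vs MEC 1 mcg/mL: adequate.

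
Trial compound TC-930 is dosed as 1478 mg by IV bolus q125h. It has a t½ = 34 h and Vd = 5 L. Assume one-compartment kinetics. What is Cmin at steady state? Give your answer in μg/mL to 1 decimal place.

τ/t½ = 125/34 ≈ 3.6765, so fraction remaining f = (1/2)^(125/34) ≈ 0.0782.
Each bolus raises the concentration by D/Vd = 1478/5 ≈ 295.600 μg/mL.
Steady-state trough Cmin,ss = C₀·f/(1−f) ≈ 295.600 × 0.0782/0.9218 ≈ 25.077 μg/mL.

25.1 μg/mL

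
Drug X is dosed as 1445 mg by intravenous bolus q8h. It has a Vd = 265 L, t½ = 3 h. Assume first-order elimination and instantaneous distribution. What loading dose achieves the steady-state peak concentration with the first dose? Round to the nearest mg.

1715 mg

f = (1/2)^(8/3) ≈ 0.157490; accumulation ratio R = 1/(1−f) ≈ 1.18693.
Loading dose to hit Cmax,ss on first dose: D_load = D_maint·R ≈ 1445 × 1.18693 ≈ 1715.11 mg.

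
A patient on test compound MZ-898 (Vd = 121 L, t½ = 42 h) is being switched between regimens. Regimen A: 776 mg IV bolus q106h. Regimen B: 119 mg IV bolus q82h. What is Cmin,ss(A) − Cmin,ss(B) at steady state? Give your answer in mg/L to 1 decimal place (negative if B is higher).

Regimen A: f = (1/2)^(106/42) ≈ 0.1739; Cmin,ss = (776/121)·f/(1−f) ≈ 1.350 mg/L.
Regimen B: f = (1/2)^(82/42) ≈ 0.2584; Cmin,ss = (119/121)·f/(1−f) ≈ 0.343 mg/L.
Difference ≈ 1.350 − 0.343 ≈ 1.007 mg/L.

1.0 mg/L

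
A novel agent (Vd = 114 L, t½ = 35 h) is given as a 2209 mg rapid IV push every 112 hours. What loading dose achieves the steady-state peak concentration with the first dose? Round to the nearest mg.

f = (1/2)^(112/35) ≈ 0.108819; accumulation ratio R = 1/(1−f) ≈ 1.12211.
Loading dose to hit Cmax,ss on first dose: D_load = D_maint·R ≈ 2209 × 1.12211 ≈ 2478.74 mg.

2479 mg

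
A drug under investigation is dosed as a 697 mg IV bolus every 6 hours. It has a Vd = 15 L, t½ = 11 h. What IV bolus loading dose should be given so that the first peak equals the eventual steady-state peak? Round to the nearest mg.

f = (1/2)^(6/11) ≈ 0.685175; accumulation ratio R = 1/(1−f) ≈ 3.17637.
Loading dose to hit Cmax,ss on first dose: D_load = D_maint·R ≈ 697 × 3.17637 ≈ 2213.93 mg.

2214 mg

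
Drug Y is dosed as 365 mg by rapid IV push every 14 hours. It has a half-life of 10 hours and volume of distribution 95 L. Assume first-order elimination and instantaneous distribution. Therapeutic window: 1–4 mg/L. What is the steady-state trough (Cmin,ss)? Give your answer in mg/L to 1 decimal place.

τ/t½ = 14/10 ≈ 1.4, so fraction remaining f = (1/2)^(14/10) ≈ 0.3789.
At steady state, accumulation factor R = 1/(1 − e^(−kτ)) ≈ 1.6100.
Each bolus raises the concentration by D/Vd = 365/95 ≈ 3.842 mg/L.
Cmax,ss = C₀/(1 − f) ≈ 3.842/0.6211 ≈ 6.186 mg/L.
Steady-state trough Cmin,ss = Cmax,ss·f ≈ 6.186 × 0.3789 ≈ 2.344 mg/L.
Trough 2.3 mg/L vs MEC 1 mg/L: adequate.

2.3 mg/L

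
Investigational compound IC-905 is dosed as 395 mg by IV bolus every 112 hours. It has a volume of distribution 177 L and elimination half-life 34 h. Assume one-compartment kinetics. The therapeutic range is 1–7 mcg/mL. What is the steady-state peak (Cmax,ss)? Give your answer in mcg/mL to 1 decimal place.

Over one 112-h interval, 112/34 ≈ 3.2941 half-lives elapse, leaving f ≈ 0.1019 of each dose.
Accumulation ratio R = 1/(1 − f) ≈ 1/0.8981 ≈ 1.1135.
Each bolus raises the concentration by D/Vd = 395/177 ≈ 2.232 mcg/mL.
Cmax,ss = C₀/(1 − f) ≈ 2.232/0.8981 ≈ 2.485 mcg/mL.
Peak 2.5 mcg/mL vs MTC 7 mcg/mL: below toxic threshold.

2.5 mcg/mL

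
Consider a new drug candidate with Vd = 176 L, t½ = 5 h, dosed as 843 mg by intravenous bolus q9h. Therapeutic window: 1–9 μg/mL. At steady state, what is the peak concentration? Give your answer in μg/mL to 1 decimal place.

τ/t½ = 9/5 ≈ 1.8, so fraction remaining f = (1/2)^(9/5) ≈ 0.2872.
At steady state, accumulation factor R = 1/(1 − e^(−kτ)) ≈ 1.4029.
Single-dose peak C₀ = D/Vd = 843/176 ≈ 4.790 μg/mL.
Cmax,ss = C₀/(1 − f) ≈ 4.790/0.7128 ≈ 6.720 μg/mL.
Peak 6.7 μg/mL vs MTC 9 μg/mL: below toxic threshold.

6.7 μg/mL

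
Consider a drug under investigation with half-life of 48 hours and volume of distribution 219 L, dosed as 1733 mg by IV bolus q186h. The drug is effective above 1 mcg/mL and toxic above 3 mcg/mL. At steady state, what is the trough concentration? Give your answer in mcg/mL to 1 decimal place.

0.6 mcg/mL

Over one 186-h interval, 186/48 ≈ 3.875 half-lives elapse, leaving f ≈ 0.0682 of each dose.
Accumulation ratio R = 1/(1 − f) ≈ 1/0.9318 ≈ 1.0732.
Each bolus raises the concentration by D/Vd = 1733/219 ≈ 7.913 mcg/mL.
Steady-state peak Cmax,ss = C₀·R ≈ 7.913 × 1.0732 ≈ 8.492 mcg/mL.
One interval later, Cmin,ss = Cmax,ss·e^(−kτ) ≈ 8.492 × 0.0682 ≈ 0.579 mcg/mL.
Trough 0.6 mcg/mL vs MEC 1 mcg/mL: subtherapeutic.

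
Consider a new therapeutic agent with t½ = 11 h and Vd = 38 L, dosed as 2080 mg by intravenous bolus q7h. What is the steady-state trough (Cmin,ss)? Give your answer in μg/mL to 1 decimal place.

τ/t½ = 7/11 ≈ 0.63636, so fraction remaining f = (1/2)^(7/11) ≈ 0.6433.
At steady state, accumulation factor R = 1/(1 − e^(−kτ)) ≈ 2.8035.
Single-dose peak C₀ = D/Vd = 2080/38 ≈ 54.737 μg/mL.
Steady-state peak Cmax,ss = C₀·R ≈ 54.737 × 2.8035 ≈ 153.455 μg/mL.
Steady-state trough Cmin,ss = Cmax,ss·f ≈ 153.455 × 0.6433 ≈ 98.718 μg/mL.

98.7 μg/mL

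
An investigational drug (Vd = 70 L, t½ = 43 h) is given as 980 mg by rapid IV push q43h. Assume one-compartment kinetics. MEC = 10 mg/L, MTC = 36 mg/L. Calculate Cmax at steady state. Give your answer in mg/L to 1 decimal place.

28.0 mg/L

τ = 43 h = 1 half-life, so f = (1/2)^1 = 0.5.
At steady state, R = 1/(1 − 0.5) = 2/1.
Single-dose peak C₀ = D/Vd = 980/70 = 14 mg/L.
Steady-state peak Cmax,ss = C₀·R = 14 × 2/1 ≈ 28.000 mg/L.
Peak 28.0 mg/L vs MTC 36 mg/L: below toxic threshold.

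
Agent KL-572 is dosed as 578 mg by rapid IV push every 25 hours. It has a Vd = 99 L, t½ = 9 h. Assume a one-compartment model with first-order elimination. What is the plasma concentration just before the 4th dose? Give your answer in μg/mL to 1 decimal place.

1.0 μg/mL

f = (1/2)^(τ/t½) = (1/2)^(25/9) ≈ 0.1458.
C₀ = D/Vd = 578/99 ≈ 5.838 μg/mL.
Before the 4th dose, 3 doses have been given. Superposition: Cmin = C₀·(f + f² + … + f^3).
≈ 5.838 × (0.1458 + 0.0213 + 0.0031) ≈ 5.838 × 0.1702 ≈ 0.994 μg/mL.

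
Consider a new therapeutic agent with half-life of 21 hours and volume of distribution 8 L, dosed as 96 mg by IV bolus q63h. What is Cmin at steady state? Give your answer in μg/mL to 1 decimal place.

1.7 μg/mL

τ = 63 h = 3 half-lives, so f = (1/2)^3 = 0.125.
At steady state, R = 1/(1 − 0.125) = 8/7.
Single-dose peak C₀ = D/Vd = 96/8 = 12 μg/mL.
Steady-state peak Cmax,ss = C₀·R = 12 × 8/7 ≈ 13.714 μg/mL.
Steady-state trough Cmin,ss = Cmax,ss·f ≈ 13.714 × 0.125 ≈ 1.714 μg/mL.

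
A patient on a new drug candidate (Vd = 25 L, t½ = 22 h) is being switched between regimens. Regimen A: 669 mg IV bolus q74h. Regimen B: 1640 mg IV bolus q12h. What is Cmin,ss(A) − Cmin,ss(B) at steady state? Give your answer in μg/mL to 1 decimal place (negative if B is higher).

-139.9 μg/mL

Regimen A: f = (1/2)^(74/22) ≈ 0.0972; Cmin,ss = (669/25)·f/(1−f) ≈ 2.881 μg/mL.
Regimen B: f = (1/2)^(12/22) ≈ 0.6852; Cmin,ss = (1640/25)·f/(1−f) ≈ 142.786 μg/mL.
Difference ≈ 2.881 − 142.786 ≈ -139.905 μg/mL.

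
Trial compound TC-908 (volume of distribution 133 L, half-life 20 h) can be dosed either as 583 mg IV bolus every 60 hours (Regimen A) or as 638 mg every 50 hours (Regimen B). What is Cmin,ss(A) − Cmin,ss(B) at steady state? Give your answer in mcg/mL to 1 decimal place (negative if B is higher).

Regimen A: f = (1/2)^(60/20) ≈ 0.1250; Cmin,ss = (583/133)·f/(1−f) ≈ 0.626 mcg/mL.
Regimen B: f = (1/2)^(50/20) ≈ 0.1768; Cmin,ss = (638/133)·f/(1−f) ≈ 1.030 mcg/mL.
Difference ≈ 0.626 − 1.030 ≈ -0.404 mcg/mL.

-0.4 mcg/mL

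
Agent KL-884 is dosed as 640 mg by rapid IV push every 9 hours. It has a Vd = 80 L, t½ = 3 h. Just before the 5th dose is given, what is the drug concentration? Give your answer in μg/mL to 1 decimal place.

1.1 μg/mL

f = (1/2)^(τ/t½) = (1/2)^(9/3) ≈ 0.1250.
C₀ = D/Vd = 640/80 ≈ 8.000 μg/mL.
Before the 5th dose, 4 doses have been given. Superposition: Cmin = C₀·(f + f² + … + f^4).
≈ 8.000 × (0.1250 + 0.0156 + 0.0020 + 0.0002) ≈ 8.000 × 0.1428 ≈ 1.142 μg/mL.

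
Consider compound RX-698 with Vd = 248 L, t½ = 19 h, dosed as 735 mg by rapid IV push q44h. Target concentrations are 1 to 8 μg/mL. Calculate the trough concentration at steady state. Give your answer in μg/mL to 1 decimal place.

τ/t½ = 44/19 ≈ 2.3158, so fraction remaining f = (1/2)^(44/19) ≈ 0.2009.
Single-dose peak C₀ = D/Vd = 735/248 ≈ 2.964 μg/mL.
Steady-state trough Cmin,ss = C₀·f/(1−f) ≈ 2.964 × 0.2009/0.7991 ≈ 0.745 μg/mL.
Trough 0.7 μg/mL vs MEC 1 μg/mL: subtherapeutic.

0.7 μg/mL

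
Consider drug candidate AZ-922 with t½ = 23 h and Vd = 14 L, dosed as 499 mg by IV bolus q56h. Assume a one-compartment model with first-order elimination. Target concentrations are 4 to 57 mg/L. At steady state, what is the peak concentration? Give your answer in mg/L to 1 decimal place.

Over one 56-h interval, 56/23 ≈ 2.4348 half-lives elapse, leaving f ≈ 0.1850 of each dose.
At steady state, accumulation factor R = 1/(1 − e^(−kτ)) ≈ 1.2270.
Each bolus raises the concentration by D/Vd = 499/14 ≈ 35.643 mg/L.
Steady-state peak Cmax,ss = C₀·R ≈ 35.643 × 1.2270 ≈ 43.734 mg/L.
Peak 43.7 mg/L vs MTC 57 mg/L: below toxic threshold.

43.7 mg/L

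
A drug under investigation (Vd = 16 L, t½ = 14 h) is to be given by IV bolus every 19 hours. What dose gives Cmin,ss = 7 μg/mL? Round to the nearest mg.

τ/t½ = 19/14 ≈ 1.3571, so f = (1/2)^(19/14) ≈ 0.390355.
Cmin,ss = (D/Vd)·f/(1−f), so D = Cmin,ss·Vd·(1−f)/f.
D = 7 × 16 × (1−f)/f ≈ 7 × 16 × 1.56177 ≈ 174.92 mg.

175 mg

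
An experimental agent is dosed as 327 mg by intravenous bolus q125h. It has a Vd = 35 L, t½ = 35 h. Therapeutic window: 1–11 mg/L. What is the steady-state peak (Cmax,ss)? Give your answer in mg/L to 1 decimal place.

10.2 mg/L

k = ln2/t½ = ln2/35 ≈ 0.019804 h⁻¹; fraction remaining f = e^(−kτ) = e^(−0.019804×125) ≈ 0.0841.
Accumulation ratio R = 1/(1 − f) ≈ 1/0.9159 ≈ 1.0918.
Each bolus raises the concentration by D/Vd = 327/35 ≈ 9.343 mg/L.
Steady-state peak Cmax,ss = C₀·R ≈ 9.343 × 1.0918 ≈ 10.201 mg/L.
Peak 10.2 mg/L vs MTC 11 mg/L: below toxic threshold.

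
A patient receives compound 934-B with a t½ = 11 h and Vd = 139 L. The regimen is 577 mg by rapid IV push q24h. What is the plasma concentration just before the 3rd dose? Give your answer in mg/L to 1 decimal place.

f = (1/2)^(τ/t½) = (1/2)^(24/11) ≈ 0.2204.
C₀ = D/Vd = 577/139 ≈ 4.151 mg/L.
Before the 3rd dose, 2 doses have been given. Superposition: Cmin = C₀·(f + f²).
≈ 4.151 × (0.2204 + 0.0486) ≈ 4.151 × 0.2690 ≈ 1.117 mg/L.

1.1 mg/L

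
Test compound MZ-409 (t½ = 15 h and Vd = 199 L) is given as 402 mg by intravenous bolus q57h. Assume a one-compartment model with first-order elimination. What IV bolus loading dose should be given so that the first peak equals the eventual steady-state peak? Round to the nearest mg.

433 mg

f = (1/2)^(57/15) ≈ 0.071794; accumulation ratio R = 1/(1−f) ≈ 1.07735.
Loading dose to hit Cmax,ss on first dose: D_load = D_maint·R ≈ 402 × 1.07735 ≈ 433.09 mg.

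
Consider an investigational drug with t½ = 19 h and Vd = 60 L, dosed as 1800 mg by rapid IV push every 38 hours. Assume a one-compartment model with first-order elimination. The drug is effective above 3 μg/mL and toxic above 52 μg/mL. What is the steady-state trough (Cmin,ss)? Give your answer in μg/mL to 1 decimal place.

10.0 μg/mL

The dosing interval is 2 half-lives, so f = 2^(−2) = 0.25.
Accumulation ratio R = 1/(1 − f) = 1/0.75 = 4/3.
Single-dose peak C₀ = D/Vd = 1800/60 = 30 μg/mL.
Steady-state peak Cmax,ss = C₀·R = 30 × 4/3 ≈ 40.000 μg/mL.
Steady-state trough Cmin,ss = Cmax,ss·f ≈ 40.000 × 0.25 ≈ 10.000 μg/mL.
Trough 10.0 μg/mL vs MEC 3 μg/mL: adequate.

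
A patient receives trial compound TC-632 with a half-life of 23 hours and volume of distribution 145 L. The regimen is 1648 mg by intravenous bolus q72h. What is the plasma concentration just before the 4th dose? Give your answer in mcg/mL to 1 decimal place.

1.5 mcg/mL

f = (1/2)^(τ/t½) = (1/2)^(72/23) ≈ 0.1142.
C₀ = D/Vd = 1648/145 ≈ 11.366 mcg/mL.
Before the 4th dose, 3 doses have been given. Superposition: Cmin = C₀·(f + f² + … + f^3).
≈ 11.366 × (0.1142 + 0.0130 + 0.0015) ≈ 11.366 × 0.1287 ≈ 1.463 mcg/mL.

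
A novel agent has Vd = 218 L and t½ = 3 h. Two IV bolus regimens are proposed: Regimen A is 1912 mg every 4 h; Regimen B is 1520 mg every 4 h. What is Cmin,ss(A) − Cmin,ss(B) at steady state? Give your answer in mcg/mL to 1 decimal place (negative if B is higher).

Regimen A: f = (1/2)^(4/3) ≈ 0.3969; Cmin,ss = (1912/218)·f/(1−f) ≈ 5.772 mcg/mL.
Regimen B: f = (1/2)^(4/3) ≈ 0.3969; Cmin,ss = (1520/218)·f/(1−f) ≈ 4.589 mcg/mL.
Difference ≈ 5.772 − 4.589 ≈ 1.183 mcg/mL.

1.2 mcg/mL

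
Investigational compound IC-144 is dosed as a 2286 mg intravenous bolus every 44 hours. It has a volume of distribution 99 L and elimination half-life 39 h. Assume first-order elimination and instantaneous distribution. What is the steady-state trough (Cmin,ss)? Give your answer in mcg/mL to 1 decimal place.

k = ln2/t½ = ln2/39 ≈ 0.017773 h⁻¹; fraction remaining f = e^(−kτ) = e^(−0.017773×44) ≈ 0.4575.
Accumulation ratio R = 1/(1 − f) ≈ 1/0.5425 ≈ 1.8433.
Each bolus raises the concentration by D/Vd = 2286/99 ≈ 23.091 mcg/mL.
Cmax,ss = C₀/(1 − f) ≈ 23.091/0.5425 ≈ 42.564 mcg/mL.
One interval later, Cmin,ss = Cmax,ss·e^(−kτ) ≈ 42.564 × 0.4575 ≈ 19.473 mcg/mL.

19.5 mcg/mL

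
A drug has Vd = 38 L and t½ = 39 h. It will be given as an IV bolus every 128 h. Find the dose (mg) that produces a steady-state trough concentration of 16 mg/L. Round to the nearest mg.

5306 mg

τ/t½ = 128/39 ≈ 3.2821, so f = (1/2)^(128/39) ≈ 0.102803.
Cmin,ss = (D/Vd)·f/(1−f), so D = Cmin,ss·Vd·(1−f)/f.
D = 16 × 38 × (1−f)/f ≈ 16 × 38 × 8.72734 ≈ 5306.22 mg.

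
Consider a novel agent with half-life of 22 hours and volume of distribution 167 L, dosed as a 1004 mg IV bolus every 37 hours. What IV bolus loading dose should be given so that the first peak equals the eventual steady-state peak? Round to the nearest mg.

f = (1/2)^(37/22) ≈ 0.311690; accumulation ratio R = 1/(1−f) ≈ 1.45283.
Loading dose to hit Cmax,ss on first dose: D_load = D_maint·R ≈ 1004 × 1.45283 ≈ 1458.64 mg.

1459 mg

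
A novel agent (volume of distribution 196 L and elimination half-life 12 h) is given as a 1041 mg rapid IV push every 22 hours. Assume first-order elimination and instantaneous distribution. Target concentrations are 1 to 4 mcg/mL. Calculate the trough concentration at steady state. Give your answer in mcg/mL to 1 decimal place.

2.1 mcg/mL

τ/t½ = 22/12 ≈ 1.8333, so fraction remaining f = (1/2)^(22/12) ≈ 0.2806.
At steady state, accumulation factor R = 1/(1 − e^(−kτ)) ≈ 1.3900.
Single-dose peak C₀ = D/Vd = 1041/196 ≈ 5.311 mcg/mL.
Cmax,ss = C₀/(1 − f) ≈ 5.311/0.7194 ≈ 7.383 mcg/mL.
Steady-state trough Cmin,ss = Cmax,ss·f ≈ 7.383 × 0.2806 ≈ 2.072 mcg/mL.
Trough 2.1 mcg/mL vs MEC 1 mcg/mL: adequate.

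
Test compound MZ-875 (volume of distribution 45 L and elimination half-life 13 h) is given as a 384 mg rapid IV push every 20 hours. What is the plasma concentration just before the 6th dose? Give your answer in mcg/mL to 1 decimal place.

4.5 mcg/mL

f = (1/2)^(τ/t½) = (1/2)^(20/13) ≈ 0.3443.
C₀ = D/Vd = 384/45 ≈ 8.533 mcg/mL.
Before the 6th dose, 5 doses have been given. Superposition: Cmin = C₀·(f + f² + … + f^5).
≈ 8.533 × (0.3443 + 0.1185 + 0.0408 + 0.0141 + 0.0048) ≈ 8.533 × 0.5225 ≈ 4.458 mcg/mL.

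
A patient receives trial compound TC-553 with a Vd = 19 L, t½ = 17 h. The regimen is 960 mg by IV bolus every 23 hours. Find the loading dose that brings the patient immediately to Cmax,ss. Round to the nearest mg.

1578 mg

f = (1/2)^(23/17) ≈ 0.391493; accumulation ratio R = 1/(1−f) ≈ 1.64337.
Loading dose to hit Cmax,ss on first dose: D_load = D_maint·R ≈ 960 × 1.64337 ≈ 1577.64 mg.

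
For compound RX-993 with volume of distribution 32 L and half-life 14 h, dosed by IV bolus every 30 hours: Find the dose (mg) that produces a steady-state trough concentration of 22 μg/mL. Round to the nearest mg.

2405 mg

τ/t½ = 30/14 ≈ 2.1429, so f = (1/2)^(30/14) ≈ 0.226431.
Cmin,ss = (D/Vd)·f/(1−f), so D = Cmin,ss·Vd·(1−f)/f.
D = 22 × 32 × (1−f)/f ≈ 22 × 32 × 3.41636 ≈ 2405.12 mg.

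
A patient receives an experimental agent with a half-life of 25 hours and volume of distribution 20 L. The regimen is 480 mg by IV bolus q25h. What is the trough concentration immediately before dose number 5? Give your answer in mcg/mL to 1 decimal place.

f = (1/2)^(τ/t½) = (1/2)^(25/25) ≈ 0.5000.
C₀ = D/Vd = 480/20 ≈ 24.000 mcg/mL.
Before the 5th dose, 4 doses have been given. Superposition: Cmin = C₀·(f + f² + … + f^4).
≈ 24.000 × (0.5000 + 0.2500 + 0.1250 + 0.0625) ≈ 24.000 × 0.9375 ≈ 22.500 mcg/mL.

22.5 mcg/mL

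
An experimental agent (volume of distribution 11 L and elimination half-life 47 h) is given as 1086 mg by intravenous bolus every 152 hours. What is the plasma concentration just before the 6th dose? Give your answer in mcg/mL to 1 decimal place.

11.7 mcg/mL

f = (1/2)^(τ/t½) = (1/2)^(152/47) ≈ 0.1063.
C₀ = D/Vd = 1086/11 ≈ 98.727 mcg/mL.
Before the 6th dose, 5 doses have been given. Superposition: Cmin = C₀·(f + f² + … + f^5).
≈ 98.727 × (0.1063 + 0.0113 + 0.0012 + 0.0001 + 0.0000) ≈ 98.727 × 0.1189 ≈ 11.739 mcg/mL.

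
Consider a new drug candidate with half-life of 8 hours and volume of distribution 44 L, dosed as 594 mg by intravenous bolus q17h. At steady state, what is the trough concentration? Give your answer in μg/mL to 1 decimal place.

4.0 μg/mL

k = ln2/t½ = ln2/8 ≈ 0.086643 h⁻¹; fraction remaining f = e^(−kτ) = e^(−0.086643×17) ≈ 0.2293.
Each bolus raises the concentration by D/Vd = 594/44 ≈ 13.500 μg/mL.
Steady-state trough Cmin,ss = C₀·f/(1−f) ≈ 13.500 × 0.2293/0.7707 ≈ 4.017 μg/mL.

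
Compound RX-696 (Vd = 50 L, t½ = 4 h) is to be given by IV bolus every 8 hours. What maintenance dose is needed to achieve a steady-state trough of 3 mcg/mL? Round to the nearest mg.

450 mg

τ/t½ = 8/4 ≈ 2, so f = (1/2)^(8/4) ≈ 0.250000.
Cmin,ss = (D/Vd)·f/(1−f), so D = Cmin,ss·Vd·(1−f)/f.
D = 3 × 50 × (1−f)/f ≈ 3 × 50 × 3.00000 ≈ 450.00 mg.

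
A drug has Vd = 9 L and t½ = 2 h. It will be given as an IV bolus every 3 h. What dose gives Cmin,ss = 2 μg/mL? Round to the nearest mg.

τ/t½ = 3/2 ≈ 1.5, so f = (1/2)^(3/2) ≈ 0.353553.
Cmin,ss = (D/Vd)·f/(1−f), so D = Cmin,ss·Vd·(1−f)/f.
D = 2 × 9 × (1−f)/f ≈ 2 × 9 × 1.82843 ≈ 32.91 mg.

33 mg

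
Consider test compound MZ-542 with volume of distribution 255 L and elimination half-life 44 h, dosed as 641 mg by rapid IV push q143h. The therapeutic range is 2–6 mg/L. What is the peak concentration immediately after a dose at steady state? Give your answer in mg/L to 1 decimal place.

2.8 mg/L

k = ln2/t½ = ln2/44 ≈ 0.015753 h⁻¹; fraction remaining f = e^(−kτ) = e^(−0.015753×143) ≈ 0.1051.
Accumulation ratio R = 1/(1 − f) ≈ 1/0.8949 ≈ 1.1174.
Single-dose peak C₀ = D/Vd = 641/255 ≈ 2.514 mg/L.
Steady-state peak Cmax,ss = C₀·R ≈ 2.514 × 1.1174 ≈ 2.809 mg/L.
Peak 2.8 mg/L vs MTC 6 mg/L: below toxic threshold.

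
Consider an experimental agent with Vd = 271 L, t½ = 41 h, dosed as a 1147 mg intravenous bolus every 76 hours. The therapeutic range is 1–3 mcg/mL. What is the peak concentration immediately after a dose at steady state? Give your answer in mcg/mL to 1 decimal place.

τ/t½ = 76/41 ≈ 1.8537, so fraction remaining f = (1/2)^(76/41) ≈ 0.2767.
Accumulation ratio R = 1/(1 − f) ≈ 1/0.7233 ≈ 1.3826.
Each bolus raises the concentration by D/Vd = 1147/271 ≈ 4.232 mcg/mL.
Steady-state peak Cmax,ss = C₀·R ≈ 4.232 × 1.3826 ≈ 5.851 mcg/mL.
Peak 5.9 mcg/mL vs MTC 3 mcg/mL: exceeds toxic threshold.

5.9 mcg/mL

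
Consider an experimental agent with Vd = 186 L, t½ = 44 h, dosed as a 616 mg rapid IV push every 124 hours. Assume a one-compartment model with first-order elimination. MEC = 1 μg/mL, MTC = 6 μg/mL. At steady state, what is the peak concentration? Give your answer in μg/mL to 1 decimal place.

k = ln2/t½ = ln2/44 ≈ 0.015753 h⁻¹; fraction remaining f = e^(−kτ) = e^(−0.015753×124) ≈ 0.1418.
Accumulation ratio R = 1/(1 − f) ≈ 1/0.8582 ≈ 1.1652.
Single-dose peak C₀ = D/Vd = 616/186 ≈ 3.312 μg/mL.
Cmax,ss = C₀/(1 − f) ≈ 3.312/0.8582 ≈ 3.859 μg/mL.
Peak 3.9 μg/mL vs MTC 6 μg/mL: below toxic threshold.

3.9 μg/mL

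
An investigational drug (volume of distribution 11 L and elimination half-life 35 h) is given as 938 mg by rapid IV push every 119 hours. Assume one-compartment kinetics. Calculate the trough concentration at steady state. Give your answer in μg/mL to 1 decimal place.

8.9 μg/mL

τ/t½ = 119/35 ≈ 3.4, so fraction remaining f = (1/2)^(119/35) ≈ 0.0947.
Single-dose peak C₀ = D/Vd = 938/11 ≈ 85.273 μg/mL.
Steady-state trough Cmin,ss = C₀·f/(1−f) ≈ 85.273 × 0.0947/0.9053 ≈ 8.920 μg/mL.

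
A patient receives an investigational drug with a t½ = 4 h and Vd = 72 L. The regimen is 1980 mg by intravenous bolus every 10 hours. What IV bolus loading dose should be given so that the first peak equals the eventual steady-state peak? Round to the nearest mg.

f = (1/2)^(10/4) ≈ 0.176777; accumulation ratio R = 1/(1−f) ≈ 1.21474.
Loading dose to hit Cmax,ss on first dose: D_load = D_maint·R ≈ 1980 × 1.21474 ≈ 2405.19 mg.

2405 mg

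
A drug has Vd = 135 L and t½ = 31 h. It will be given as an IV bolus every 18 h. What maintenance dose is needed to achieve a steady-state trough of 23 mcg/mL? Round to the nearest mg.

τ/t½ = 18/31 ≈ 0.58065, so f = (1/2)^(18/31) ≈ 0.668665.
Cmin,ss = (D/Vd)·f/(1−f), so D = Cmin,ss·Vd·(1−f)/f.
D = 23 × 135 × (1−f)/f ≈ 23 × 135 × 0.49552 ≈ 1538.59 mg.

1539 mg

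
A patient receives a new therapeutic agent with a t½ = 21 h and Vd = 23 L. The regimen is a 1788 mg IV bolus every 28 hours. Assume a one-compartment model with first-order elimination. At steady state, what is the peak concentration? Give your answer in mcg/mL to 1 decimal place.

τ/t½ = 28/21 ≈ 1.3333, so fraction remaining f = (1/2)^(28/21) ≈ 0.3969.
At steady state, accumulation factor R = 1/(1 − e^(−kτ)) ≈ 1.6581.
Each bolus raises the concentration by D/Vd = 1788/23 ≈ 77.739 mcg/mL.
Cmax,ss = C₀/(1 − f) ≈ 77.739/0.6031 ≈ 128.899 mcg/mL.

128.9 mcg/mL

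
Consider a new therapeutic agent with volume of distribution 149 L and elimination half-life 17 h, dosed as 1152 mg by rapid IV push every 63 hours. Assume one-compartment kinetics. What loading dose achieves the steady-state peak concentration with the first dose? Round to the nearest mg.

1248 mg

f = (1/2)^(63/17) ≈ 0.076633; accumulation ratio R = 1/(1−f) ≈ 1.08299.
Loading dose to hit Cmax,ss on first dose: D_load = D_maint·R ≈ 1152 × 1.08299 ≈ 1247.60 mg.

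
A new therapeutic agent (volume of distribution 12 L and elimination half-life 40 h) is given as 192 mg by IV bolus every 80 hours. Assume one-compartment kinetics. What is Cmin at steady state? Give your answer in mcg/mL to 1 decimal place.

τ = 80 h = 2 half-lives, so f = (1/2)^2 = 0.25.
Accumulation ratio R = 1/(1 − f) = 1/0.75 = 4/3.
Single-dose peak C₀ = D/Vd = 192/12 = 16 mcg/mL.
Steady-state peak Cmax,ss = C₀·R = 16 × 4/3 ≈ 21.333 mcg/mL.
Steady-state trough Cmin,ss = Cmax,ss·f ≈ 21.333 × 0.25 ≈ 5.333 mcg/mL.

5.3 mcg/mL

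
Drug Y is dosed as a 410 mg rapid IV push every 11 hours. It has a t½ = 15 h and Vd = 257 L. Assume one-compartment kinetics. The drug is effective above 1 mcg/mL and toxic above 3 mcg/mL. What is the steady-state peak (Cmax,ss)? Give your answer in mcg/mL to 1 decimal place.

4.0 mcg/mL

k = ln2/t½ = ln2/15 ≈ 0.046210 h⁻¹; fraction remaining f = e^(−kτ) = e^(−0.046210×11) ≈ 0.6015.
At steady state, accumulation factor R = 1/(1 − e^(−kτ)) ≈ 2.5094.
Single-dose peak C₀ = D/Vd = 410/257 ≈ 1.595 mcg/mL.
Steady-state peak Cmax,ss = C₀·R ≈ 1.595 × 2.5094 ≈ 4.002 mcg/mL.
Peak 4.0 mcg/mL vs MTC 3 mcg/mL: exceeds toxic threshold.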